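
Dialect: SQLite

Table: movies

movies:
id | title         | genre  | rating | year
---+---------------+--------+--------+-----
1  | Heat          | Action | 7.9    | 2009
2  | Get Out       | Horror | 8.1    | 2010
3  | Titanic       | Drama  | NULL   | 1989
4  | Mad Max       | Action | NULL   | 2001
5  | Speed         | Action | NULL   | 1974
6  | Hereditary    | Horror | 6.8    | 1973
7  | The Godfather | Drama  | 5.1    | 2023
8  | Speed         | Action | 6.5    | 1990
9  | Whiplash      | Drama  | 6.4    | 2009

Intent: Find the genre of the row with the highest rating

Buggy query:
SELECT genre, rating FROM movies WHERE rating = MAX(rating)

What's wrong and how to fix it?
Bug: WHERE is evaluated per row; an aggregate over the whole table isn't defined there

Fix: Wrap MAX in a scalar subquery so WHERE compares against a single value

Corrected query:
SELECT genre, rating FROM movies WHERE rating = (SELECT MAX(rating) FROM movies)

Result:
genre  | rating
-------+-------
Horror | 8.1   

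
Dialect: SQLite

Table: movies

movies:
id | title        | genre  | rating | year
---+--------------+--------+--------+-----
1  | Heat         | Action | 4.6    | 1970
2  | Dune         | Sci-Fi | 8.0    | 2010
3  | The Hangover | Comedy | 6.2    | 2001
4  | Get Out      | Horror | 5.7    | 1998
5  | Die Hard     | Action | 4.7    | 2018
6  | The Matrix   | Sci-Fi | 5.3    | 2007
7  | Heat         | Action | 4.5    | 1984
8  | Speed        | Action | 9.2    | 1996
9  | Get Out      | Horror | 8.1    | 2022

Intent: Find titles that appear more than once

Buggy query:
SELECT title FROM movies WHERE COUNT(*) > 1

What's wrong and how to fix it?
Bug: WHERE can't reference COUNT(*); aggregates are computed after WHERE

Fix: GROUP BY title, then filter groups with HAVING COUNT(*) > 1

Corrected query:
SELECT title FROM movies GROUP BY title HAVING COUNT(*) > 1

Result:
title  
-------
Get Out
Heat   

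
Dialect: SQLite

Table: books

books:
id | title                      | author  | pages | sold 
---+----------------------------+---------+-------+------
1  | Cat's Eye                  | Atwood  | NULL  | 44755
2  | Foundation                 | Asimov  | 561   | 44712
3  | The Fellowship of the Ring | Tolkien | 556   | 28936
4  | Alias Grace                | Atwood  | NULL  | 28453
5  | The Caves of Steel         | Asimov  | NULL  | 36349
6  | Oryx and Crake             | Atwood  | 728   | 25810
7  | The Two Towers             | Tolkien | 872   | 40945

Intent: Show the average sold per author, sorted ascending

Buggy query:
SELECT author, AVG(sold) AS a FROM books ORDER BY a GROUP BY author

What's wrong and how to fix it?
Bug: ORDER BY appears before GROUP BY; SQL clause order requires GROUP BY first

Fix: Reorder: SELECT … FROM … GROUP BY … ORDER BY …

Corrected query:
SELECT author, AVG(sold) AS a FROM books GROUP BY author ORDER BY a

Result:
author  | a      
--------+--------
Atwood  | 33006  
Tolkien | 34940.5
Asimov  | 40530.5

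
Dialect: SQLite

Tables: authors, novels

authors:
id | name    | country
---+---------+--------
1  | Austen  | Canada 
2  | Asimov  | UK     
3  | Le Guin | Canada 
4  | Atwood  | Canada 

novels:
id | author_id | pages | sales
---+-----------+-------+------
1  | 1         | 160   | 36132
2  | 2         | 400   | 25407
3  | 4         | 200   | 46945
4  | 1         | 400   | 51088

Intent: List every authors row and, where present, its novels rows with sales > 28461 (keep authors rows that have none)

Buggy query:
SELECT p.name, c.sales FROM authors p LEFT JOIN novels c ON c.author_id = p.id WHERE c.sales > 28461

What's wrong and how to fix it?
Bug: Filtering c.sales in WHERE discards the NULL rows produced by LEFT JOIN, turning it into an inner join

Fix: Move the right-table condition into the ON clause so unmatched parents are kept

Corrected query:
SELECT p.name, c.sales FROM authors p LEFT JOIN novels c ON c.author_id = p.id AND c.sales > 28461

Result:
name    | sales
--------+------
Austen  | 36132
Austen  | 51088
Asimov  | NULL 
Le Guin | NULL 
Atwood  | 46945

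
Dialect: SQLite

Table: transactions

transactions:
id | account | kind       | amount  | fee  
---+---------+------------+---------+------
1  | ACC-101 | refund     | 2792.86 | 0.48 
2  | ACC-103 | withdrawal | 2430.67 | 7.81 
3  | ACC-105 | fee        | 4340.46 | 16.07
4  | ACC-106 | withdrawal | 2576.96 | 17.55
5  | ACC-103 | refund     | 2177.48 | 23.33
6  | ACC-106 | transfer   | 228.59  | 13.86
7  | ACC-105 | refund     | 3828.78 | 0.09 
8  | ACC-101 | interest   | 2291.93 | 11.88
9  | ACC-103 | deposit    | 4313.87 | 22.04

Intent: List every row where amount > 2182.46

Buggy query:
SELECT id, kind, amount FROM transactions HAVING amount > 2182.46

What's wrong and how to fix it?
Bug: This is a non-aggregate query (no GROUP BY, no aggregates), so in SQLite the HAVING clause is invalid here; a row-level condition belongs in WHERE

Fix: Use WHERE for row-level filtering

Corrected query:
SELECT id, kind, amount FROM transactions WHERE amount > 2182.46

Result:
id | kind       | amount 
---+------------+--------
1  | refund     | 2792.86
2  | withdrawal | 2430.67
3  | fee        | 4340.46
4  | withdrawal | 2576.96
7  | refund     | 3828.78
8  | interest   | 2291.93
9  | deposit    | 4313.87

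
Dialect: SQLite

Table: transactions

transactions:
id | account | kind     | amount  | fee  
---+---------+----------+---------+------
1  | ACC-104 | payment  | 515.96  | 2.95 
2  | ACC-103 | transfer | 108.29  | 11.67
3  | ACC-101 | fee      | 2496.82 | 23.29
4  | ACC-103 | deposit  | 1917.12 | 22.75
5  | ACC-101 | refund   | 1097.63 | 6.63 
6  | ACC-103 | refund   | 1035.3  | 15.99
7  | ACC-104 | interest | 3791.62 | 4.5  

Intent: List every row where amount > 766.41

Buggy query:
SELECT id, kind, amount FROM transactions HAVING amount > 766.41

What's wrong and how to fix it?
Bug: This is a non-aggregate query (no GROUP BY, no aggregates), so in SQLite the HAVING clause is invalid here; a row-level condition belongs in WHERE

Fix: Replace HAVING with WHERE since the condition applies to individual rows

Corrected query:
SELECT id, kind, amount FROM transactions WHERE amount > 766.41

Result:
id | kind     | amount 
---+----------+--------
3  | fee      | 2496.82
4  | deposit  | 1917.12
5  | refund   | 1097.63
6  | refund   | 1035.3 
7  | interest | 3791.62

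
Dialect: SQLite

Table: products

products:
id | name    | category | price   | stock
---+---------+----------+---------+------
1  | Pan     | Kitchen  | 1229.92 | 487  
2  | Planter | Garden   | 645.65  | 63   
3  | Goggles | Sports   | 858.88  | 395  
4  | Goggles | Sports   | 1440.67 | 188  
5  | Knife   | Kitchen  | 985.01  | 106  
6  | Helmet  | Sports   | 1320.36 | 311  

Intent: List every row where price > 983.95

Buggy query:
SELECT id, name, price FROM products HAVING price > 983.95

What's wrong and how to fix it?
Bug: This is a non-aggregate query (no GROUP BY, no aggregates), so in SQLite the HAVING clause is invalid here; a row-level condition belongs in WHERE

Fix: Replace HAVING with WHERE since the condition applies to individual rows

Corrected query:
SELECT id, name, price FROM products WHERE price > 983.95

Result:
id | name    | price  
---+---------+--------
1  | Pan     | 1229.92
4  | Goggles | 1440.67
5  | Knife   | 985.01 
6  | Helmet  | 1320.36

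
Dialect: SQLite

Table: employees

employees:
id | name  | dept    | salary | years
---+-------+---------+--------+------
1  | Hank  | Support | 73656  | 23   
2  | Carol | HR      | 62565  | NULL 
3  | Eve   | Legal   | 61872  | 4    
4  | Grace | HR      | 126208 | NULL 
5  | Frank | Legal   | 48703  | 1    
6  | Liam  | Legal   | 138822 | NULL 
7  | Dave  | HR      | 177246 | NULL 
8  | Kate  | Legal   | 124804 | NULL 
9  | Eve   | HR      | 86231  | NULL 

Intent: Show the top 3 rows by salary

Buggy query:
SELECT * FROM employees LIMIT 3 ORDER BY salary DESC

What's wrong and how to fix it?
Bug: ORDER BY cannot follow LIMIT; LIMIT is the final clause

Fix: Swap the clauses: ORDER BY first, then LIMIT

Corrected query:
SELECT * FROM employees ORDER BY salary DESC LIMIT 3

Result:
id | name  | dept  | salary | years
---+-------+-------+--------+------
7  | Dave  | HR    | 177246 | NULL 
6  | Liam  | Legal | 138822 | NULL 
4  | Grace | HR    | 126208 | NULL 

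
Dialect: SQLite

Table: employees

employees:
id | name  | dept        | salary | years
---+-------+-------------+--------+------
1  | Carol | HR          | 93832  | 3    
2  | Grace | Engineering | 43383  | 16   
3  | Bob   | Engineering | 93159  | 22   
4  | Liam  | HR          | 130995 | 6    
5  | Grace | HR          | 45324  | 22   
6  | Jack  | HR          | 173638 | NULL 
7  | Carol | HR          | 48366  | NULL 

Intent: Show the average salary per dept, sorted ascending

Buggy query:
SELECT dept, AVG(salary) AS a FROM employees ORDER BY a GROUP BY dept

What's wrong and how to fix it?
Bug: ORDER BY appears before GROUP BY; SQL clause order requires GROUP BY first

Fix: Move ORDER BY to the end, after GROUP BY

Corrected query:
SELECT dept, AVG(salary) AS a FROM employees GROUP BY dept ORDER BY a

Result:
dept        | a    
------------+------
Engineering | 68271
HR          | 98431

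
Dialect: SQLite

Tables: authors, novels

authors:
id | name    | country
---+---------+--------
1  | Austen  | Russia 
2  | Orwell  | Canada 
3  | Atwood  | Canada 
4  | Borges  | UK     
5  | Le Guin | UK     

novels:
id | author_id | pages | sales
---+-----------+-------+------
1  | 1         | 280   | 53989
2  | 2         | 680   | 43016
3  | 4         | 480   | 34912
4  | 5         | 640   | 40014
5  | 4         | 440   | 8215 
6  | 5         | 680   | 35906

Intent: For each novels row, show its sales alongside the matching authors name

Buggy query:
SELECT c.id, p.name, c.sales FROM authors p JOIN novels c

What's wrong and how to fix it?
Bug: JOIN with no ON clause produces a cartesian product; every novels row pairs with every authors row

Fix: Specify the join condition linking the foreign key to the parent id

Corrected query:
SELECT c.id, p.name, c.sales FROM authors p JOIN novels c ON c.author_id = p.id

Result:
id | name    | sales
---+---------+------
1  | Austen  | 53989
2  | Orwell  | 43016
3  | Borges  | 34912
4  | Le Guin | 40014
5  | Borges  | 8215 
6  | Le Guin | 35906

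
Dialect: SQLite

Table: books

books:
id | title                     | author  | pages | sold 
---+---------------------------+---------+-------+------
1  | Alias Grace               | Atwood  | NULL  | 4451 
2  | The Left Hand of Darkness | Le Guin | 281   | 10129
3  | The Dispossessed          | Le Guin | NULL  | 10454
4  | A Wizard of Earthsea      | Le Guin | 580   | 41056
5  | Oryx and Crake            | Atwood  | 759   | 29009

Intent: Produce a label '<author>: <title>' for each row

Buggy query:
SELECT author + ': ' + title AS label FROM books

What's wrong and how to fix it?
Bug: '+' is numeric addition; on text columns SQLite converts them to 0 instead of concatenating

Fix: Use the || operator for string concatenation

Corrected query:
SELECT author || ': ' || title AS label FROM books

Result:
label                             
----------------------------------
Atwood: Alias Grace               
Le Guin: The Left Hand of Darkness
Le Guin: The Dispossessed         
Le Guin: A Wizard of Earthsea     
Atwood: Oryx and Crake            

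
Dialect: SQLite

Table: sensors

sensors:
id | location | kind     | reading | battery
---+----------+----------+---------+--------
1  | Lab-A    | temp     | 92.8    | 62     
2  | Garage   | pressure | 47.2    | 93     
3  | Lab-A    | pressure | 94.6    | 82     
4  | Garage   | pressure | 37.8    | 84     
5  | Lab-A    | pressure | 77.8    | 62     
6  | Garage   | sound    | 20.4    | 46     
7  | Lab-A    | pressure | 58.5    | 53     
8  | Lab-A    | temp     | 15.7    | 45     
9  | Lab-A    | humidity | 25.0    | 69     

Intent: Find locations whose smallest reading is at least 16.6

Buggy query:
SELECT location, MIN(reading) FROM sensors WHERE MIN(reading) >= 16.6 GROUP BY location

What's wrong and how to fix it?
Bug: MIN() in WHERE is a misuse of aggregate

Fix: Use HAVING for the per-group MIN condition

Corrected query:
SELECT location, MIN(reading) FROM sensors GROUP BY location HAVING MIN(reading) >= 16.6

Result:
location | MIN(reading)
---------+-------------
Garage   | 20.4        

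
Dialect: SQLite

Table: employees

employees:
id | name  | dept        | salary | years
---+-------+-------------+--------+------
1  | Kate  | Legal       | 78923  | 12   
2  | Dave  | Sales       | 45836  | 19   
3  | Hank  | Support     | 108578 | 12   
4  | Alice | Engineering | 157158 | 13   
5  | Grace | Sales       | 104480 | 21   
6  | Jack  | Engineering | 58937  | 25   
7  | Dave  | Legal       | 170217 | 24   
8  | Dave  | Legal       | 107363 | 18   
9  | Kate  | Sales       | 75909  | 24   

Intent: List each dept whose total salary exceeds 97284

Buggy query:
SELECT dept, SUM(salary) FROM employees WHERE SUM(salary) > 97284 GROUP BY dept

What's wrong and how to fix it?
Bug: Aggregate functions cannot appear in a WHERE clause

Fix: Use HAVING (which filters groups after aggregation) instead of WHERE

Corrected query:
SELECT dept, SUM(salary) FROM employees GROUP BY dept HAVING SUM(salary) > 97284

Result:
dept        | SUM(salary)
------------+------------
Engineering | 216095     
Legal       | 356503     
Sales       | 226225     
Support     | 108578     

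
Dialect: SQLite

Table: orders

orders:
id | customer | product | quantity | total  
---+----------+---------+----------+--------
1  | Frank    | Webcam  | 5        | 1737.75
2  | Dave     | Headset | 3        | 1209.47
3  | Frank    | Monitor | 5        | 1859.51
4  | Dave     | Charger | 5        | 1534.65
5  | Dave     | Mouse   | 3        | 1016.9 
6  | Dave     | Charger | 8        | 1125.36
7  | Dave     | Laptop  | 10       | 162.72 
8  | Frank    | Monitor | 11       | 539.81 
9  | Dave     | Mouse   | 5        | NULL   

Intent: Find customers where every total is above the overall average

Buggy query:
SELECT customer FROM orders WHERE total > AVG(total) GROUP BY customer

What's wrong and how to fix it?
Bug: AVG() is an aggregate; it can't sit directly in WHERE

Fix: Use a subquery for AVG and a HAVING MIN(...) filter so the condition holds for every row in the group

Corrected query:
SELECT customer FROM orders GROUP BY customer HAVING MIN(total) > (SELECT AVG(total) FROM orders)

Result:
(no rows)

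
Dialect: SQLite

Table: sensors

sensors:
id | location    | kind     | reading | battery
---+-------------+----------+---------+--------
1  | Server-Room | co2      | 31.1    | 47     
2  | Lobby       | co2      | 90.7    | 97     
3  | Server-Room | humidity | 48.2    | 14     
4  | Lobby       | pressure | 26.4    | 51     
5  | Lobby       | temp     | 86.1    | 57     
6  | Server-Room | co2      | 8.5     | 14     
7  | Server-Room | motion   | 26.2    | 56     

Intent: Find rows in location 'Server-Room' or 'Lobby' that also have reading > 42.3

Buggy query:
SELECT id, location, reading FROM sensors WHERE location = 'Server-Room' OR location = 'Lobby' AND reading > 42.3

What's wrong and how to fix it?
Bug: Without parentheses, AND is evaluated before OR, so the reading filter only applies to the 'Lobby' branch

Fix: Add parentheses around the OR so the AND applies to both alternatives

Corrected query:
SELECT id, location, reading FROM sensors WHERE (location = 'Server-Room' OR location = 'Lobby') AND reading > 42.3

Result:
id | location    | reading
---+-------------+--------
2  | Lobby       | 90.7   
3  | Server-Room | 48.2   
5  | Lobby       | 86.1   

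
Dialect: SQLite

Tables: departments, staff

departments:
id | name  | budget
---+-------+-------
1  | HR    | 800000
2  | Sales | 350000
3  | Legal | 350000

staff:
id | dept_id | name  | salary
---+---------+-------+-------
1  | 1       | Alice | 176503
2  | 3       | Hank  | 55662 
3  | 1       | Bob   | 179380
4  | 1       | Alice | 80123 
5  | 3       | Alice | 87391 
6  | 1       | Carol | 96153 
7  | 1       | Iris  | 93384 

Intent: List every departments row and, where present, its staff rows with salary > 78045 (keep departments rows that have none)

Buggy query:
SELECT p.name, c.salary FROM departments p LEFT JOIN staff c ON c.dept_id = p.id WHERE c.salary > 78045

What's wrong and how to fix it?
Bug: Filtering c.salary in WHERE discards the NULL rows produced by LEFT JOIN, turning it into an inner join

Fix: Move the right-table condition into the ON clause so unmatched parents are kept

Corrected query:
SELECT p.name, c.salary FROM departments p LEFT JOIN staff c ON c.dept_id = p.id AND c.salary > 78045

Result:
name  | salary
------+-------
HR    | 80123 
HR    | 93384 
HR    | 96153 
HR    | 176503
HR    | 179380
Sales | NULL  
Legal | 87391 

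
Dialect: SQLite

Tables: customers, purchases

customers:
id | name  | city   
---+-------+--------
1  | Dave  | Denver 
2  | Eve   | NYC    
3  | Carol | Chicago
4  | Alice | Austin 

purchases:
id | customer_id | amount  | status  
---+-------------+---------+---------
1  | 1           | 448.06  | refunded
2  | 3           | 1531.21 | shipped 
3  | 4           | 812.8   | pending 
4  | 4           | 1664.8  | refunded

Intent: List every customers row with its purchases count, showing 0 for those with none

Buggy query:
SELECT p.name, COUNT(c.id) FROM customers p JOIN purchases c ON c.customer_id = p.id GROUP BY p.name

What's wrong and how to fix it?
Bug: An inner join excludes parents with zero children

Fix: Switch to LEFT JOIN to retain unmatched parent rows

Corrected query:
SELECT p.name, COUNT(c.id) FROM customers p LEFT JOIN purchases c ON c.customer_id = p.id GROUP BY p.name

Result:
name  | COUNT(c.id)
------+------------
Alice | 2          
Carol | 1          
Dave  | 1          
Eve   | 0          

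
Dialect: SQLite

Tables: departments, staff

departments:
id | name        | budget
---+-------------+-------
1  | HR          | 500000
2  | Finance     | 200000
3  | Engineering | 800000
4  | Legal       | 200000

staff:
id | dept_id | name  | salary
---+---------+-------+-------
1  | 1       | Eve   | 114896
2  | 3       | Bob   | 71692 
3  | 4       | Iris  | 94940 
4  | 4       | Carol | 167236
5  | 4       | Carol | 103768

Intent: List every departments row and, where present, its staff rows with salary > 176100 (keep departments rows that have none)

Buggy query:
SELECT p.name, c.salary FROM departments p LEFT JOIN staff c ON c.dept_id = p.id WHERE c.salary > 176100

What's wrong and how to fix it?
Bug: Filtering c.salary in WHERE discards the NULL rows produced by LEFT JOIN, turning it into an inner join

Fix: Move the right-table condition into the ON clause so unmatched parents are kept

Corrected query:
SELECT p.name, c.salary FROM departments p LEFT JOIN staff c ON c.dept_id = p.id AND c.salary > 176100

Result:
name        | salary
------------+-------
HR          | NULL  
Finance     | NULL  
Engineering | NULL  
Legal       | NULL  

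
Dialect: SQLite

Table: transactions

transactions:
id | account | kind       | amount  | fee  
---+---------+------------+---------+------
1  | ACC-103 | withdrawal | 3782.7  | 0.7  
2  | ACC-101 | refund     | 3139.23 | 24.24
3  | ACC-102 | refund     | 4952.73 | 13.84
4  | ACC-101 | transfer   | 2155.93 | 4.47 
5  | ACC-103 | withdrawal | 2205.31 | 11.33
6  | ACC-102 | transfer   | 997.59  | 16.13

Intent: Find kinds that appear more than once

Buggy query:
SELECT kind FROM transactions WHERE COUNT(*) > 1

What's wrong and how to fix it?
Bug: WHERE can't reference COUNT(*); aggregates are computed after WHERE

Fix: Group first, then use HAVING for the count condition

Corrected query:
SELECT kind FROM transactions GROUP BY kind HAVING COUNT(*) > 1

Result:
kind      
----------
refund    
transfer  
withdrawal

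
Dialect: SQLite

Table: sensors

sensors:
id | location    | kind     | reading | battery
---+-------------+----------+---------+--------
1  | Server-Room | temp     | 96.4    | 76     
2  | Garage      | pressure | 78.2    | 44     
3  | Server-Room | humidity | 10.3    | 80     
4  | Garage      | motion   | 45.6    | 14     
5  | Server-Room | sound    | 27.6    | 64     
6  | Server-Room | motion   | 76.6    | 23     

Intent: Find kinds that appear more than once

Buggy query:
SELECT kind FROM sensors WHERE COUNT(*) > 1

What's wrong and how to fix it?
Bug: COUNT(*) is an aggregate and cannot be used in WHERE

Fix: Group first, then use HAVING for the count condition

Corrected query:
SELECT kind FROM sensors GROUP BY kind HAVING COUNT(*) > 1

Result:
kind  
------
motion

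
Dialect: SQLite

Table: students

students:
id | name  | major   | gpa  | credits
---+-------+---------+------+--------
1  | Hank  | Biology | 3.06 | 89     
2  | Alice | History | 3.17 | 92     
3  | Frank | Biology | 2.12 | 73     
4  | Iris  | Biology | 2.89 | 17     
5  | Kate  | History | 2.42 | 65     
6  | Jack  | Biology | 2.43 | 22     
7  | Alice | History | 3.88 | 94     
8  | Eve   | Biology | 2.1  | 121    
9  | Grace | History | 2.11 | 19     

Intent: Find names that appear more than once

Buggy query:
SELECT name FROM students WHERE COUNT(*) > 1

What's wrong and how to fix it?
Bug: WHERE can't reference COUNT(*); aggregates are computed after WHERE

Fix: GROUP BY name, then filter groups with HAVING COUNT(*) > 1

Corrected query:
SELECT name FROM students GROUP BY name HAVING COUNT(*) > 1

Result:
name 
-----
Alice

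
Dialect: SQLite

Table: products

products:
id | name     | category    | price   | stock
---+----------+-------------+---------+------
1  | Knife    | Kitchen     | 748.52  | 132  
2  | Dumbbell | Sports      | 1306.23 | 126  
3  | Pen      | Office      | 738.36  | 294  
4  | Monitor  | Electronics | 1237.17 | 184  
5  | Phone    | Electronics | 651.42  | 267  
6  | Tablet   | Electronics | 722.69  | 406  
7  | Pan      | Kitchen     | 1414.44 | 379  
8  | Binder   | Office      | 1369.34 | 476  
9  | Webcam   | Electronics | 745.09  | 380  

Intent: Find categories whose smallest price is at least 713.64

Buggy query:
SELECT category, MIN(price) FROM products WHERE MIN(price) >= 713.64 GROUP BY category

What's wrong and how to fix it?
Bug: MIN() in WHERE is a misuse of aggregate

Fix: Use HAVING for the per-group MIN condition

Corrected query:
SELECT category, MIN(price) FROM products GROUP BY category HAVING MIN(price) >= 713.64

Result:
category | MIN(price)
---------+-----------
Kitchen  | 748.52    
Office   | 738.36    
Sports   | 1306.23   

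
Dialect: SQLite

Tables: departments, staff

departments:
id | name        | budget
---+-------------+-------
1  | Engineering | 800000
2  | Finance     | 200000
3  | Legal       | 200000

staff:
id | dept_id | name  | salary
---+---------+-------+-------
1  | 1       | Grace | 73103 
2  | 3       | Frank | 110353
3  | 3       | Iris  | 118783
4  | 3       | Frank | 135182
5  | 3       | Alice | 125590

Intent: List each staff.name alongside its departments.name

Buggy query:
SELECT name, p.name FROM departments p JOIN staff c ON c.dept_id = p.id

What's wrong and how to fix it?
Bug: 'name' exists in both joined tables, so the database can't tell which one is meant

Fix: Qualify the column with its table alias (c.name)

Corrected query:
SELECT c.name, p.name FROM departments p JOIN staff c ON c.dept_id = p.id

Result:
name  | name       
------+------------
Grace | Engineering
Frank | Legal      
Iris  | Legal      
Frank | Legal      
Alice | Legal      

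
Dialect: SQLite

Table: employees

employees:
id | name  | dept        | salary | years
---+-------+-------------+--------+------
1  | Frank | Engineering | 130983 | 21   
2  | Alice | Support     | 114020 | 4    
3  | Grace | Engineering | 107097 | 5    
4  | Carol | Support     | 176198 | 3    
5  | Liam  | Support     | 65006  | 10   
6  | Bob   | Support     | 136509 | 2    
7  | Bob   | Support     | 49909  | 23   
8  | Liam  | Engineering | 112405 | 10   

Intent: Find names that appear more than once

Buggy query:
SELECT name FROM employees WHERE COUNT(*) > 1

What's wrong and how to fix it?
Bug: COUNT(*) is an aggregate and cannot be used in WHERE

Fix: GROUP BY name, then filter groups with HAVING COUNT(*) > 1

Corrected query:
SELECT name FROM employees GROUP BY name HAVING COUNT(*) > 1

Result:
name
----
Bob 
Liam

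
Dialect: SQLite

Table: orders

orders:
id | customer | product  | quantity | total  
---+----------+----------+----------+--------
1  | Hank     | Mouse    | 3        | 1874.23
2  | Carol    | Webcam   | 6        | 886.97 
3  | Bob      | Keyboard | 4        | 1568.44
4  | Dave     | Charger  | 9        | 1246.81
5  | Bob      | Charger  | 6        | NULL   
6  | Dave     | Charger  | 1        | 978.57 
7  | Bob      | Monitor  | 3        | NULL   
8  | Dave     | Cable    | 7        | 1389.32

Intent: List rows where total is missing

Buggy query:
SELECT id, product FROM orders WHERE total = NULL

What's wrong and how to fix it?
Bug: Comparing to NULL with '=' never matches; NULL = NULL is unknown, not true

Fix: Replace '= NULL' with 'IS NULL'

Corrected query:
SELECT id, product FROM orders WHERE total IS NULL

Result:
id | product
---+--------
5  | Charger
7  | Monitor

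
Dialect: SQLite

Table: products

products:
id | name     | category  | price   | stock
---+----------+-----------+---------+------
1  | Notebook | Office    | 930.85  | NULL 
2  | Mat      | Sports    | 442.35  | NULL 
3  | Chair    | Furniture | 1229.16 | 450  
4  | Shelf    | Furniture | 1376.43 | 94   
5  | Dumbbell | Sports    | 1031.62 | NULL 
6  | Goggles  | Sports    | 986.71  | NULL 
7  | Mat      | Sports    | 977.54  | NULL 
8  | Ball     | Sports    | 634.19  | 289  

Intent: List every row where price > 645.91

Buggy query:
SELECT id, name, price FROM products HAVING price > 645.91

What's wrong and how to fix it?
Bug: This is a non-aggregate query (no GROUP BY, no aggregates), so in SQLite the HAVING clause is invalid here; a row-level condition belongs in WHERE

Fix: Replace HAVING with WHERE since the condition applies to individual rows

Corrected query:
SELECT id, name, price FROM products WHERE price > 645.91

Result:
id | name     | price  
---+----------+--------
1  | Notebook | 930.85 
3  | Chair    | 1229.16
4  | Shelf    | 1376.43
5  | Dumbbell | 1031.62
6  | Goggles  | 986.71 
7  | Mat      | 977.54 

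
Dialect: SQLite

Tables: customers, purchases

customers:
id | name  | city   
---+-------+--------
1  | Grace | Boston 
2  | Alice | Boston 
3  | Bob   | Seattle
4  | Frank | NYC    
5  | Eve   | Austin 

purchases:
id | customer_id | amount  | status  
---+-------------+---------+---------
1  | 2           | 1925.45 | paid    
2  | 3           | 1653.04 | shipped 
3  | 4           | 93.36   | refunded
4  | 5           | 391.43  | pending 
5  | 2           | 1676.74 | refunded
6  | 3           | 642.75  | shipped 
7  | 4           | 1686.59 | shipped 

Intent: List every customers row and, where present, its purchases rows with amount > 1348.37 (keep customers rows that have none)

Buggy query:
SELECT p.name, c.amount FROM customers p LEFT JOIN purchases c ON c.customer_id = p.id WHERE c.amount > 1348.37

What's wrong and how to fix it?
Bug: Filtering c.amount in WHERE discards the NULL rows produced by LEFT JOIN, turning it into an inner join

Fix: Move the right-table condition into the ON clause so unmatched parents are kept

Corrected query:
SELECT p.name, c.amount FROM customers p LEFT JOIN purchases c ON c.customer_id = p.id AND c.amount > 1348.37

Result:
name  | amount 
------+--------
Grace | NULL   
Alice | 1676.74
Alice | 1925.45
Bob   | 1653.04
Frank | 1686.59
Eve   | NULL   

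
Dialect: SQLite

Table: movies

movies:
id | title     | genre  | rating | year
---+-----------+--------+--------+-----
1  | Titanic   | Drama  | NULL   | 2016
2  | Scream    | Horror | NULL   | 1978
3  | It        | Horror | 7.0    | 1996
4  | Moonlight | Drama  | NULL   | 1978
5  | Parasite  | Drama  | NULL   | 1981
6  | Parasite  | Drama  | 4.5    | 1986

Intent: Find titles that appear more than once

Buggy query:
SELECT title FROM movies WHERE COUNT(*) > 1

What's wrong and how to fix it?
Bug: COUNT(*) is an aggregate and cannot be used in WHERE

Fix: GROUP BY title, then filter groups with HAVING COUNT(*) > 1

Corrected query:
SELECT title FROM movies GROUP BY title HAVING COUNT(*) > 1

Result:
title   
--------
Parasite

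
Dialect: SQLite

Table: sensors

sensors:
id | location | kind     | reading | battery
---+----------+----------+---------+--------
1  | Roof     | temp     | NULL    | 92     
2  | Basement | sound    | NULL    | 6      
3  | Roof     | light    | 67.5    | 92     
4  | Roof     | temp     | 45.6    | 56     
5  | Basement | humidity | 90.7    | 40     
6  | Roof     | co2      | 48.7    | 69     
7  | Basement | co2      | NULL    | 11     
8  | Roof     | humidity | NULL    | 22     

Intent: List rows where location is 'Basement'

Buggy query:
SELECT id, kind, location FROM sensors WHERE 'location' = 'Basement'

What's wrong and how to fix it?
Bug: Single quotes denote string literals in SQL; the column name is being compared as a constant string

Fix: Remove the quotes around the column name (or use double quotes for an identifier)

Corrected query:
SELECT id, kind, location FROM sensors WHERE location = 'Basement'

Result:
id | kind     | location
---+----------+---------
2  | sound    | Basement
5  | humidity | Basement
7  | co2      | Basement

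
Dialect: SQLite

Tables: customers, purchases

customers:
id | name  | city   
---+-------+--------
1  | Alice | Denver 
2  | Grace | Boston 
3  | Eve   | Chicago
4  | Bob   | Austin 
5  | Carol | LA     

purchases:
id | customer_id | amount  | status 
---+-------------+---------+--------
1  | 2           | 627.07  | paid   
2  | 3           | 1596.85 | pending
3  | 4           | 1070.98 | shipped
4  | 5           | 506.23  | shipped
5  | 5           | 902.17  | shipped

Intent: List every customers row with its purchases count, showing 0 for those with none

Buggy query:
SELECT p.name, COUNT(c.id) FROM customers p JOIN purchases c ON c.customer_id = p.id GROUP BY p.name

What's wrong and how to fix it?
Bug: An inner join excludes parents with zero children

Fix: Use LEFT JOIN so parents without children still appear (COUNT(c.id) gives 0)

Corrected query:
SELECT p.name, COUNT(c.id) FROM customers p LEFT JOIN purchases c ON c.customer_id = p.id GROUP BY p.name

Result:
name  | COUNT(c.id)
------+------------
Alice | 0          
Bob   | 1          
Carol | 2          
Eve   | 1          
Grace | 1          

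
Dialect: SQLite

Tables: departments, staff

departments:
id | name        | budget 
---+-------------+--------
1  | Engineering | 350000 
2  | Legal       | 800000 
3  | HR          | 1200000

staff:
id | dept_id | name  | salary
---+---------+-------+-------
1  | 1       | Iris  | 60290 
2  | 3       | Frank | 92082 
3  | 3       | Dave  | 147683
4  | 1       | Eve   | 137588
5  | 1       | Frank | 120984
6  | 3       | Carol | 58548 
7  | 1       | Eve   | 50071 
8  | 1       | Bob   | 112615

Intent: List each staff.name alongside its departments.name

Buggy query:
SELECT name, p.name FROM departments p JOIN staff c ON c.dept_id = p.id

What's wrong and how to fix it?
Bug: Both tables have a 'name' column; the unqualified reference is ambiguous

Fix: Prefix ambiguous columns with the table alias

Corrected query:
SELECT c.name, p.name FROM departments p JOIN staff c ON c.dept_id = p.id

Result:
name  | name       
------+------------
Iris  | Engineering
Frank | HR         
Dave  | HR         
Eve   | Engineering
Frank | Engineering
Carol | HR         
Eve   | Engineering
Bob   | Engineering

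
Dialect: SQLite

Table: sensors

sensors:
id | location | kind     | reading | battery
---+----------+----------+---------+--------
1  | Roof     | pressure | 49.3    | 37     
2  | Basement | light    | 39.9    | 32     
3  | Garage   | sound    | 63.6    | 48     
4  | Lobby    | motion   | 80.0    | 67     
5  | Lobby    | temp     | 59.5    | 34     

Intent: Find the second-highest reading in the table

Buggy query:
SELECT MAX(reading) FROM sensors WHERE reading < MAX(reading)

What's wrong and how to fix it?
Bug: The inner MAX is an aggregate inside WHERE, which is not allowed

Fix: Put the inner MAX in a scalar subquery

Corrected query:
SELECT MAX(reading) FROM sensors WHERE reading < (SELECT MAX(reading) FROM sensors)

Result:
MAX(reading)
------------
63.6        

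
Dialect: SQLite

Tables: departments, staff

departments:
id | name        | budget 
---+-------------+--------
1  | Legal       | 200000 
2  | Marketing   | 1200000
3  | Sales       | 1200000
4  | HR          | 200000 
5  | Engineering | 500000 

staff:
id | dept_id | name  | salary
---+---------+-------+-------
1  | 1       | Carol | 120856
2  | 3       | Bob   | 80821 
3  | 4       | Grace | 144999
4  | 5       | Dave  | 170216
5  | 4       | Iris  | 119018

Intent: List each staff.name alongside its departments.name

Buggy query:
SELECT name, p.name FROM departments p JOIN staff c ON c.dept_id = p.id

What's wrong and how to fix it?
Bug: 'name' exists in both joined tables, so the database can't tell which one is meant

Fix: Qualify the column with its table alias (c.name)

Corrected query:
SELECT c.name, p.name FROM departments p JOIN staff c ON c.dept_id = p.id

Result:
name  | name       
------+------------
Carol | Legal      
Bob   | Sales      
Grace | HR         
Dave  | Engineering
Iris  | HR         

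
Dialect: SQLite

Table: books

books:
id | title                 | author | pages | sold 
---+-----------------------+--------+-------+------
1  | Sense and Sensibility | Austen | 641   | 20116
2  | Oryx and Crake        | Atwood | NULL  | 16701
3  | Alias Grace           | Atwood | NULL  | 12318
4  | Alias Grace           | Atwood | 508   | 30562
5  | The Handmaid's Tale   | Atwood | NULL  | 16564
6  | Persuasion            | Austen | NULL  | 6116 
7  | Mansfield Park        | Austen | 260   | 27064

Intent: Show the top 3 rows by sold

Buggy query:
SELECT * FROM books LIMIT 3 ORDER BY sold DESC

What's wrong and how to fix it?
Bug: ORDER BY cannot follow LIMIT; LIMIT is the final clause

Fix: Swap the clauses: ORDER BY first, then LIMIT

Corrected query:
SELECT * FROM books ORDER BY sold DESC LIMIT 3

Result:
id | title                 | author | pages | sold 
---+-----------------------+--------+-------+------
4  | Alias Grace           | Atwood | 508   | 30562
7  | Mansfield Park        | Austen | 260   | 27064
1  | Sense and Sensibility | Austen | 641   | 20116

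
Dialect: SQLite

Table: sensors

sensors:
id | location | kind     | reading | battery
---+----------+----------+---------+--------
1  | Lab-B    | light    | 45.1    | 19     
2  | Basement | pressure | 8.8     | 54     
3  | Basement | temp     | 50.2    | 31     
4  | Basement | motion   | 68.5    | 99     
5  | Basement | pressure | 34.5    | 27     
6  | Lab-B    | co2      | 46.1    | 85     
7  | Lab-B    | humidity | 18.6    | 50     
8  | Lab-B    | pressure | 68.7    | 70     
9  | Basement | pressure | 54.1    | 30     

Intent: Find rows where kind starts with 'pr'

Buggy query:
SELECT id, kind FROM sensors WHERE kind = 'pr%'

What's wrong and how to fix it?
Bug: '=' compares the literal string including the % character; pattern matching needs LIKE

Fix: Replace '=' with LIKE so 'pr%' is treated as a pattern

Corrected query:
SELECT id, kind FROM sensors WHERE kind LIKE 'pr%'

Result:
id | kind    
---+---------
2  | pressure
5  | pressure
8  | pressure
9  | pressure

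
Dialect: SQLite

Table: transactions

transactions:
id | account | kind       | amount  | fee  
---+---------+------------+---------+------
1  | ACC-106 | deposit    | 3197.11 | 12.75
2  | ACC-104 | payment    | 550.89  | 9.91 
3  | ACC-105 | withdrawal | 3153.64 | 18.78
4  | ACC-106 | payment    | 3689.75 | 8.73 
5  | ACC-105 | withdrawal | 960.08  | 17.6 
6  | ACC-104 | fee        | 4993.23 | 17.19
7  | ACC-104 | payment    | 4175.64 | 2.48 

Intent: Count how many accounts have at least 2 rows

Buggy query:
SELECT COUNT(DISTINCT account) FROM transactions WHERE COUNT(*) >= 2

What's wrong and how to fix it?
Bug: WHERE filters individual rows, not groups, so a group-level COUNT is invalid there

Fix: Group first with HAVING COUNT(*) >= 2, then COUNT the resulting groups

Corrected query:
SELECT COUNT(*) FROM (SELECT account FROM transactions GROUP BY account HAVING COUNT(*) >= 2)

Result:
COUNT(*)
--------
3       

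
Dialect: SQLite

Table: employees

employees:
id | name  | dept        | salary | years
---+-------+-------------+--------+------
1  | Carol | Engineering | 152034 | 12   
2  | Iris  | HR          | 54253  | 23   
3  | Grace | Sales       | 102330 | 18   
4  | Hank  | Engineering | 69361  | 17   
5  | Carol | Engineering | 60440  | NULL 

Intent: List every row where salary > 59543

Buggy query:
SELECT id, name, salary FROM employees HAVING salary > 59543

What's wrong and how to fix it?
Bug: This is a non-aggregate query (no GROUP BY, no aggregates), so in SQLite the HAVING clause is invalid here; a row-level condition belongs in WHERE

Fix: Replace HAVING with WHERE since the condition applies to individual rows

Corrected query:
SELECT id, name, salary FROM employees WHERE salary > 59543

Result:
id | name  | salary
---+-------+-------
1  | Carol | 152034
3  | Grace | 102330
4  | Hank  | 69361 
5  | Carol | 60440 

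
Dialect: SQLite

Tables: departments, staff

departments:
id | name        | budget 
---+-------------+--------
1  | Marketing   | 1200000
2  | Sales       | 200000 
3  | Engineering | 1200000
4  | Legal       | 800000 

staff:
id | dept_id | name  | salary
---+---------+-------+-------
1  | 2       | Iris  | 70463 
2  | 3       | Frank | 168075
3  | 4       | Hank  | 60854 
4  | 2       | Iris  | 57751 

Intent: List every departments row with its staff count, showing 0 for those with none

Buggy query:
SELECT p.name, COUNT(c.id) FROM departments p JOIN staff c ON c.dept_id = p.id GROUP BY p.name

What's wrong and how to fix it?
Bug: INNER JOIN drops departments rows that have no matching staff rows

Fix: Use LEFT JOIN so parents without children still appear (COUNT(c.id) gives 0)

Corrected query:
SELECT p.name, COUNT(c.id) FROM departments p LEFT JOIN staff c ON c.dept_id = p.id GROUP BY p.name

Result:
name        | COUNT(c.id)
------------+------------
Engineering | 1          
Legal       | 1          
Marketing   | 0          
Sales       | 2          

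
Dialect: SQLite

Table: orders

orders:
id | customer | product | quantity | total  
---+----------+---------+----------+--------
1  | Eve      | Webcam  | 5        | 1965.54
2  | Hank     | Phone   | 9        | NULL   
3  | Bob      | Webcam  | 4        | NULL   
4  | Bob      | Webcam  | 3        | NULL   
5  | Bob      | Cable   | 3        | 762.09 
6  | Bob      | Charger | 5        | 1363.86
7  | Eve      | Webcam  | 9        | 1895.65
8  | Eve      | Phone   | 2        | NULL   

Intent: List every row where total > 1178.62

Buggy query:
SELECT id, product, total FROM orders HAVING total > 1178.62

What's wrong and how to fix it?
Bug: This is a non-aggregate query (no GROUP BY, no aggregates), so in SQLite the HAVING clause is invalid here; a row-level condition belongs in WHERE

Fix: Use WHERE for row-level filtering

Corrected query:
SELECT id, product, total FROM orders WHERE total > 1178.62

Result:
id | product | total  
---+---------+--------
1  | Webcam  | 1965.54
6  | Charger | 1363.86
7  | Webcam  | 1895.65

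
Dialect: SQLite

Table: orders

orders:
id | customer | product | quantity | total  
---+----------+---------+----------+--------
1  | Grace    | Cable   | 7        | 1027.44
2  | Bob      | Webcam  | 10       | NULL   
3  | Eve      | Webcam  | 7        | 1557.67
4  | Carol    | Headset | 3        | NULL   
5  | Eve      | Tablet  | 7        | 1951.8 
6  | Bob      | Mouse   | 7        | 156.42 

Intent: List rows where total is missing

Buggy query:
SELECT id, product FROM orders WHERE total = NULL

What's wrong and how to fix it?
Bug: Comparing to NULL with '=' never matches; NULL = NULL is unknown, not true

Fix: Replace '= NULL' with 'IS NULL'

Corrected query:
SELECT id, product FROM orders WHERE total IS NULL

Result:
id | product
---+--------
2  | Webcam 
4  | Headset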